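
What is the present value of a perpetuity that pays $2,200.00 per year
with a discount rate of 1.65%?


Formula: PV = C / r
Substituting: PV = $2,200.00 / 0.0165
PV = $133,333.33

$133,333.33


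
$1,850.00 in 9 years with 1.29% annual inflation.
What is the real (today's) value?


Formula: Real value = nominal / (1 + inflation)^years
Price level: (1 + 0.0129)^9 = 1.122275
Real value = $1,850.00 / 1.122275 = $1,648.44

$1,648.44


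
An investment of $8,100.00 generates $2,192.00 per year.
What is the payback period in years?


Formula: Payback = investment / annual cash flow
Substituting: Payback = $8,100.00 / $2,192.00
Payback = 3.6953 years

3.6953 years


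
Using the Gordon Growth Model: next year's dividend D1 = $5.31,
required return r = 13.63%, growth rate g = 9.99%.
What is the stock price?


Formula: P = D1 / (r - g)
Spread: r - g = 0.1363 - 0.0999 = 0.0364
Substituting: P = $5.31 / 0.0364
P = $145.88

$145.88


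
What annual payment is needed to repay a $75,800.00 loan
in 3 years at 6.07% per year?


Formula: PMT = PV * r / (1 - (1+r)^(-n))
Denominator: 1 - (1 + 0.0607)^(-3) = 0.162042
Numerator: $75,800.00 * 0.0607 = 4601.06
PMT = 4601.06 / 0.162042 = $28,394.26

$28,394.26


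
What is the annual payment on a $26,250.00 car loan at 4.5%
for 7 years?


Formula: PMT = PV * r / (1 - (1+r)^(-n))
Denominator: 1 - (1 + 0.045)^(-7) = 0.265172
Numerator: $26,250.00 * 0.045 = 1181.25
PMT = 1181.25 / 0.265172 = $4,454.66

$4,454.66


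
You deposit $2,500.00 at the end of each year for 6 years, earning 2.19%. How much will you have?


Formula: FV = PMT * ((1+r)^n - 1) / r
Growth factor: (1 + 0.0219)^6 = 1.138808
Numerator: 1.138808 - 1 = 0.138808
FV = $2,500.00 * 0.138808 / 0.0219 = $15,845.63

$15,845.63


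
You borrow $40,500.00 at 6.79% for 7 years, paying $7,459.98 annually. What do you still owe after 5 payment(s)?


Formula: Balance = PV*(1+r)^k - PMT*((1+r)^k - 1)/r
Growth: (1 + 0.0679)^5 = 1.388842
Accumulated factor: ((1+r)^k - 1)/r = 5.726691
Balance = $40,500.00 * 1.388842 - $7,459.98 * 5.726691
Balance = $13,527.12

$13,527.12


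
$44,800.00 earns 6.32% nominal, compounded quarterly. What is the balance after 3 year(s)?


Formula: FV = P * (1 + r/m)^(m*t)
Period rate: r/m = 0.0632 / 4 = 0.0158
Total periods: m*t = 4 * 3 = 12
Growth factor: (1 + 0.0158)^12 = 1.206976
FV = $44,800.00 * 1.206976 = $54,072.51

$54,072.51


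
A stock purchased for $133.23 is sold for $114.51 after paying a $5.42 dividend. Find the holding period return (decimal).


Formula: HPR = (P1 - P0 + D) / P0
Gain: $114.51 - $133.23 + $5.42 = -$13.30
HPR = -$13.30 / $133.23 = -0.0998

-0.0998


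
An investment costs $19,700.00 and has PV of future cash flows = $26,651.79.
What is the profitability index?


Formula: PI = PV(cash flows) / initial investment
Substituting: PI = $26,651.79 / $19,700.00
PI = 1.3529

1.3529


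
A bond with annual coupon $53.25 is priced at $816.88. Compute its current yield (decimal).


Formula: Current yield = annual coupon / price
Substituting: CY = $53.25 / $816.88
CY = 0.065187

0.065187


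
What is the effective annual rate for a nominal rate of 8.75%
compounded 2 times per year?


Formula: EAR = (1 + r/m)^m - 1
Period rate: r/m = 0.0875 / 2 = 0.04375
Compounding: (1 + 0.04375)^2 = 1.089414
EAR = 1.089414 - 1 = 0.089414

0.089414


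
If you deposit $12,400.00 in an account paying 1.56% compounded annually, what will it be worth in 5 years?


Formula: FV = P * (1 + r)^n
Substituting: FV = $12,400.00 * (1 + 0.0156)^5
Growth factor: (1.0156)^5 = 1.080472
FV = $12,400.00 * 1.080472 = $13,397.85

$13,397.85


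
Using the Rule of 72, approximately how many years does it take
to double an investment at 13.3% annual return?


Formula: Years ≈ 72 / r
Substituting: Years ≈ 72 / 13.3
Years ≈ 5.4

5.4 years


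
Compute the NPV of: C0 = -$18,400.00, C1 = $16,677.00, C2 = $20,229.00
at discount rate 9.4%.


Formula: NPV = C0 + C1/(1+r) + C2/(1+r)^2
Discount C1: $16,677.00 / (1 + 0.094) = $15,244.06
Discount C2: $20,229.00 / (1 + 0.094)^2 = $16,902.07
NPV = -$18,400.00 + $15,244.06 + $16,902.07 = $13,746.12

$13,746.12


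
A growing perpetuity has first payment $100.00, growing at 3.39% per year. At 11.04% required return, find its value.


Formula: PV = C / (r - g)
Spread: r - g = 0.1104 - 0.0339 = 0.0765
Substituting: PV = $100.00 / 0.0765
PV = $1,307.19

$1,307.19


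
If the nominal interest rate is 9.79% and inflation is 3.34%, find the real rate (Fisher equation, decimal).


Formula: (1 + r_real) = (1 + r_nom) / (1 + inflation)
Substituting: (1 + r_real) = 1.0979 / 1.0334
(1 + r_real) = 1.062415
r_real = 1.062415 - 1 = 0.062415

0.062415


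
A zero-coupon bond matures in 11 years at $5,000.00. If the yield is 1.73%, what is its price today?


Formula: Price = FV / (1 + r)^n
Substituting: Price = $5,000.00 / (1 + 0.0173)^11
Discount factor: (1.0173)^11 = 1.207646
Price = $5,000.00 / 1.207646 = $4,140.29

$4,140.29


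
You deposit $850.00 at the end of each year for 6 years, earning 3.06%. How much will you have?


Formula: FV = PMT * ((1+r)^n - 1) / r
Growth factor: (1 + 0.0306)^6 = 1.198232
Numerator: 1.198232 - 1 = 0.198232
FV = $850.00 * 0.198232 / 0.0306 = $5,506.44

$5,506.44


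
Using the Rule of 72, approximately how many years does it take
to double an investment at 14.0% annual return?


Formula: Years ≈ 72 / r
Substituting: Years ≈ 72 / 14.0
Years ≈ 5.1

5.1 years


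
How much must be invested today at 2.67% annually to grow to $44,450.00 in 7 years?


Formula: PV = FV / (1 + r)^n
Substituting: PV = $44,450.00 / (1 + 0.0267)^7
Discount factor: (1.0267)^7 = 1.202555
PV = $44,450.00 / 1.202555 = $36,962.97

$36,962.97


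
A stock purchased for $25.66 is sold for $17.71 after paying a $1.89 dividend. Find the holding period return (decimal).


Formula: HPR = (P1 - P0 + D) / P0
Gain: $17.71 - $25.66 + $1.89 = -$6.06
HPR = -$6.06 / $25.66 = -0.2362

-0.2362


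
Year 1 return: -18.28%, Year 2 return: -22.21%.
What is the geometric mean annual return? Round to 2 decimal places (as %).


Formula: Geometric mean = ((1+r1)*(1+r2))^(1/2) - 1
Product: (1 + -0.1828) * (1 + -0.2221) = 0.8172 * 0.7779 = 0.6357
Square root: 0.6357^0.5 = 0.797308
Geometric mean = 0.797308 - 1 = -0.202692
As percentage: -20.27%

-20.27%


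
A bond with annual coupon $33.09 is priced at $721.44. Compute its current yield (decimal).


Formula: Current yield = annual coupon / price
Substituting: CY = $33.09 / $721.44
CY = 0.045867

0.045867


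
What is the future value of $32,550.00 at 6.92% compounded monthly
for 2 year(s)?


Formula: FV = P * (1 + r/m)^(m*t)
Period rate: r/m = 0.0692 / 12 = 0.005767
Total periods: m*t = 12 * 2 = 24
Growth factor: (1 + 0.005767)^24 = 1.147978
FV = $32,550.00 * 1.147978 = $37,366.70

$37,366.70


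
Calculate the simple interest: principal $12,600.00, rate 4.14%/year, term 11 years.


Formula: I = P * r * t
Substituting: I = $12,600.00 * 0.0414 * 11
Step: I = $12,600.00 * 0.4554
I = $5,738.04

$5,738.04


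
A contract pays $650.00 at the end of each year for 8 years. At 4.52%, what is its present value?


Formula: PV = PMT * (1 - (1+r)^(-n)) / r
Discount factor: (1 + 0.0452)^(-8) = 0.702109
Bracket: 1 - 0.702109 = 0.297891
PV = $650.00 * 0.297891 / 0.0452 = $4,283.82

$4,283.82


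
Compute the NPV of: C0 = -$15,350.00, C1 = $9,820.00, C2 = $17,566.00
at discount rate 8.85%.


Formula: NPV = C0 + C1/(1+r) + C2/(1+r)^2
Discount C1: $9,820.00 / (1 + 0.0885) = $9,021.59
Discount C2: $17,566.00 / (1 + 0.0885)^2 = $14,825.73
NPV = -$15,350.00 + $9,021.59 + $14,825.73 = $8,497.32

$8,497.32


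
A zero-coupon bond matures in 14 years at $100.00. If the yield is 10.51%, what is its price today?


Formula: Price = FV / (1 + r)^n
Substituting: Price = $100.00 / (1 + 0.1051)^14
Discount factor: (1.1051)^14 = 4.051558
Price = $100.00 / 4.051558 = $24.68

$24.68


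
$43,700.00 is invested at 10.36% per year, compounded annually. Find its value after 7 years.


Formula: FV = P * (1 + r)^n
Substituting: FV = $43,700.00 * (1 + 0.1036)^7
Growth factor: (1.1036)^7 = 1.993801
FV = $43,700.00 * 1.993801 = $87,129.11

$87,129.11


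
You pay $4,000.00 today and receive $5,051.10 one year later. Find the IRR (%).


Formula: IRR = C1/C0 - 1
Substituting: IRR = $5,051.10 / $4,000.00 - 1
Ratio: 1.262775 - 1 = 0.262775
IRR = 26.2775%

26.2775%


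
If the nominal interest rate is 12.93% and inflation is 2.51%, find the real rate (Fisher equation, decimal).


Formula: (1 + r_real) = (1 + r_nom) / (1 + inflation)
Substituting: (1 + r_real) = 1.1293 / 1.0251
(1 + r_real) = 1.101649
r_real = 1.101649 - 1 = 0.101649

0.101649


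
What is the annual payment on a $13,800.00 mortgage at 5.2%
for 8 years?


Formula: PMT = PV * r / (1 - (1+r)^(-n))
Denominator: 1 - (1 + 0.052)^(-8) = 0.333387
Numerator: $13,800.00 * 0.052 = 717.6
PMT = 717.6 / 0.333387 = $2,152.46

$2,152.46


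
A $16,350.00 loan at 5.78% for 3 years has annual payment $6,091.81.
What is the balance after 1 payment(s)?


Formula: Balance = PV*(1+r)^k - PMT*((1+r)^k - 1)/r
Growth: (1 + 0.0578)^1 = 1.0578
Accumulated factor: ((1+r)^k - 1)/r = 1.0
Balance = $16,350.00 * 1.0578 - $6,091.81 * 1.0
Balance = $11,203.22

$11,203.22


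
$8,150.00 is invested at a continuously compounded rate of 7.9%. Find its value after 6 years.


Formula: FV = P * e^(r*t)
Exponent: r*t = 0.079 * 6 = 0.474
e^(0.474) = 1.606407
FV = $8,150.00 * 1.606407 = $13,092.22

$13,092.22


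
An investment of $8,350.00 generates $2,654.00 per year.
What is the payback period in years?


Formula: Payback = investment / annual cash flow
Substituting: Payback = $8,350.00 / $2,654.00
Payback = 3.1462 years

3.1462 years


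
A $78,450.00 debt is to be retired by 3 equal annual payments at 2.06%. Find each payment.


Formula: PMT = PV * r / (1 - (1+r)^(-n))
Denominator: 1 - (1 + 0.0206)^(-3) = 0.059339
Numerator: $78,450.00 * 0.0206 = 1616.07
PMT = 1616.07 / 0.059339 = $27,234.70

$27,234.70


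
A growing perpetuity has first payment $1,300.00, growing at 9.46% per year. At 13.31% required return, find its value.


Formula: PV = C / (r - g)
Spread: r - g = 0.1331 - 0.0946 = 0.0385
Substituting: PV = $1,300.00 / 0.0385
PV = $33,766.23

$33,766.23


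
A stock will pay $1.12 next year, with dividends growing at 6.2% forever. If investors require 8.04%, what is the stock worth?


Formula: P = D1 / (r - g)
Spread: r - g = 0.0804 - 0.062 = 0.0184
Substituting: P = $1.12 / 0.0184
P = $60.87

$60.87


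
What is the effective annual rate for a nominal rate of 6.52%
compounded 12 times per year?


Formula: EAR = (1 + r/m)^m - 1
Period rate: r/m = 0.0652 / 12 = 0.005433
Compounding: (1 + 0.005433)^12 = 1.067184
EAR = 1.067184 - 1 = 0.067184

0.067184


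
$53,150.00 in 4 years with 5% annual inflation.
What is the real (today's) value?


Formula: Real value = nominal / (1 + inflation)^years
Price level: (1 + 0.05)^4 = 1.215506
Real value = $53,150.00 / 1.215506 = $43,726.64

$43,726.64


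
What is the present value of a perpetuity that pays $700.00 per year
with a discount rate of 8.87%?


Formula: PV = C / r
Substituting: PV = $700.00 / 0.0887
PV = $7,891.77

$7,891.77


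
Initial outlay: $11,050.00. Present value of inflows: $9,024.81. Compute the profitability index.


Formula: PI = PV(cash flows) / initial investment
Substituting: PI = $9,024.81 / $11,050.00
PI = 0.8167

0.8167


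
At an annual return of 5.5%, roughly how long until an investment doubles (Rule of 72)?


Formula: Years ≈ 72 / r
Substituting: Years ≈ 72 / 5.5
Years ≈ 13.1

13.1 years


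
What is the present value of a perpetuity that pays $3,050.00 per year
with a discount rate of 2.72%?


Formula: PV = C / r
Substituting: PV = $3,050.00 / 0.0272
PV = $112,132.35

$112,132.35


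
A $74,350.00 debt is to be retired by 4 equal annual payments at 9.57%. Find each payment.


Formula: PMT = PV * r / (1 - (1+r)^(-n))
Denominator: 1 - (1 + 0.0957)^(-4) = 0.306202
Numerator: $74,350.00 * 0.0957 = 7115.295
PMT = 7115.295 / 0.306202 = $23,237.30

$23,237.30


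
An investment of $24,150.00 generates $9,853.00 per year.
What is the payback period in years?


Formula: Payback = investment / annual cash flow
Substituting: Payback = $24,150.00 / $9,853.00
Payback = 2.451 years

2.451 years


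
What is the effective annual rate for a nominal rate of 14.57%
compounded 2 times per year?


Formula: EAR = (1 + r/m)^m - 1
Period rate: r/m = 0.1457 / 2 = 0.07285
Compounding: (1 + 0.07285)^2 = 1.151007
EAR = 1.151007 - 1 = 0.151007

0.151007


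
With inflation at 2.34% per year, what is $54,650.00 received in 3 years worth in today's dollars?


Formula: Real value = nominal / (1 + inflation)^years
Price level: (1 + 0.0234)^3 = 1.071855
Real value = $54,650.00 / 1.071855 = $50,986.35

$50,986.35


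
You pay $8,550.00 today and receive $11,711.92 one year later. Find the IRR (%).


Formula: IRR = C1/C0 - 1
Substituting: IRR = $11,711.92 / $8,550.00 - 1
Ratio: 1.369815 - 1 = 0.369815
IRR = 36.9815%

36.9815%


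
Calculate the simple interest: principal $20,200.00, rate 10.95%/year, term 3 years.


Formula: I = P * r * t
Substituting: I = $20,200.00 * 0.1095 * 3
Step: I = $20,200.00 * 0.3285
I = $6,635.70

$6,635.70


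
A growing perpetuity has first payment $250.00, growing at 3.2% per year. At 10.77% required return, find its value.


Formula: PV = C / (r - g)
Spread: r - g = 0.1077 - 0.032 = 0.0757
Substituting: PV = $250.00 / 0.0757
PV = $3,302.51

$3,302.51


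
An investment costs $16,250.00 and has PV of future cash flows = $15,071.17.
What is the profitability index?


Formula: PI = PV(cash flows) / initial investment
Substituting: PI = $15,071.17 / $16,250.00
PI = 0.9275

0.9275


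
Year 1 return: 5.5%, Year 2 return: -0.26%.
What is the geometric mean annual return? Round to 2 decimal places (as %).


Formula: Geometric mean = ((1+r1)*(1+r2))^(1/2) - 1
Product: (1 + 0.055) * (1 + -0.0026) = 1.055 * 0.9974 = 1.052257
Square root: 1.052257^0.5 = 1.025796
Geometric mean = 1.025796 - 1 = 0.025796
As percentage: 2.58%

2.58%


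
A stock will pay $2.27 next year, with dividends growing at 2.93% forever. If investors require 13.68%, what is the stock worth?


Formula: P = D1 / (r - g)
Spread: r - g = 0.1368 - 0.0293 = 0.1075
Substituting: P = $2.27 / 0.1075
P = $21.12

$21.12


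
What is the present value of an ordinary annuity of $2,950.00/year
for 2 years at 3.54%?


Formula: PV = PMT * (1 - (1+r)^(-n)) / r
Discount factor: (1 + 0.0354)^(-2) = 0.93279
Bracket: 1 - 0.93279 = 0.06721
PV = $2,950.00 * 0.06721 / 0.0354 = $5,600.87

$5,600.87


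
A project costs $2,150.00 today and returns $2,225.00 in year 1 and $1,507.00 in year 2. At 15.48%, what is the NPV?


Formula: NPV = C0 + C1/(1+r) + C2/(1+r)^2
Discount C1: $2,225.00 / (1 + 0.1548) = $1,926.74
Discount C2: $1,507.00 / (1 + 0.1548)^2 = $1,130.06
NPV = -$2,150.00 + $1,926.74 + $1,130.06 = $906.80

$906.80


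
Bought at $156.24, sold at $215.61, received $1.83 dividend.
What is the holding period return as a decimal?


Formula: HPR = (P1 - P0 + D) / P0
Gain: $215.61 - $156.24 + $1.83 = $61.20
HPR = $61.20 / $156.24 = 0.3917

0.3917


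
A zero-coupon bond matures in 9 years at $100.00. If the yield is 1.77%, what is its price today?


Formula: Price = FV / (1 + r)^n
Substituting: Price = $100.00 / (1 + 0.0177)^9
Discount factor: (1.0177)^9 = 1.171057
Price = $100.00 / 1.171057 = $85.39

$85.39


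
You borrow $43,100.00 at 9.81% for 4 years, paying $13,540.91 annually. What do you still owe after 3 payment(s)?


Formula: Balance = PV*(1+r)^k - PMT*((1+r)^k - 1)/r
Growth: (1 + 0.0981)^3 = 1.324115
Accumulated factor: ((1+r)^k - 1)/r = 3.303924
Balance = $43,100.00 * 1.324115 - $13,540.91 * 3.303924
Balance = $12,331.22

$12,331.22


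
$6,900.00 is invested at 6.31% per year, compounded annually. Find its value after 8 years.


Formula: FV = P * (1 + r)^n
Substituting: FV = $6,900.00 * (1 + 0.0631)^8
Growth factor: (1.0631)^8 = 1.631522
FV = $6,900.00 * 1.631522 = $11,257.50

$11,257.50


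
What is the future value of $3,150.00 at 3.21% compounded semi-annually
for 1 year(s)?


Formula: FV = P * (1 + r/m)^(m*t)
Period rate: r/m = 0.0321 / 2 = 0.01605
Total periods: m*t = 2 * 1 = 2
Growth factor: (1 + 0.01605)^2 = 1.032358
FV = $3,150.00 * 1.032358 = $3,251.93

$3,251.93


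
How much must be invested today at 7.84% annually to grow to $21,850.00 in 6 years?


Formula: PV = FV / (1 + r)^n
Substituting: PV = $21,850.00 / (1 + 0.0784)^6
Discount factor: (1.0784)^6 = 1.572821
PV = $21,850.00 / 1.572821 = $13,892.24

$13,892.24


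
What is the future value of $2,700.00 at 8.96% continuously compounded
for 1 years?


Formula: FV = P * e^(r*t)
Exponent: r*t = 0.0896 * 1 = 0.0896
e^(0.0896) = 1.093737
FV = $2,700.00 * 1.093737 = $2,953.09

$2,953.09


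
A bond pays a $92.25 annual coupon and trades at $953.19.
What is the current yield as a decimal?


Formula: Current yield = annual coupon / price
Substituting: CY = $92.25 / $953.19
CY = 0.09678

0.09678


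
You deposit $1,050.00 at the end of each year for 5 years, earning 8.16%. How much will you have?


Formula: FV = PMT * ((1+r)^n - 1) / r
Growth factor: (1 + 0.0816)^5 = 1.480244
Numerator: 1.480244 - 1 = 0.480244
FV = $1,050.00 * 0.480244 / 0.0816 = $6,179.61

$6,179.61


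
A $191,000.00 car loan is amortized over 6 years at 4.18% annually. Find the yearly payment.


Formula: PMT = PV * r / (1 - (1+r)^(-n))
Denominator: 1 - (1 + 0.0418)^(-6) = 0.217843
Numerator: $191,000.00 * 0.0418 = 7983.8
PMT = 7983.8 / 0.217843 = $36,649.31

$36,649.31


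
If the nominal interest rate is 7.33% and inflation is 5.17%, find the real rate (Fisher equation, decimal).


Formula: (1 + r_real) = (1 + r_nom) / (1 + inflation)
Substituting: (1 + r_real) = 1.0733 / 1.0517
(1 + r_real) = 1.020538
r_real = 1.020538 - 1 = 0.020538

0.020538


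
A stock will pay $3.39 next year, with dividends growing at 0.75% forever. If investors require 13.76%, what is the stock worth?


Formula: P = D1 / (r - g)
Spread: r - g = 0.1376 - 0.0075 = 0.1301
Substituting: P = $3.39 / 0.1301
P = $26.06

$26.06


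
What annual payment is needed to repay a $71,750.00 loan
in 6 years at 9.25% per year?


Formula: PMT = PV * r / (1 - (1+r)^(-n))
Denominator: 1 - (1 + 0.0925)^(-6) = 0.411873
Numerator: $71,750.00 * 0.0925 = 6636.875
PMT = 6636.875 / 0.411873 = $16,113.90

$16,113.90


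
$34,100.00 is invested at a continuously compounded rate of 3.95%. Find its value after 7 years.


Formula: FV = P * e^(r*t)
Exponent: r*t = 0.0395 * 7 = 0.2765
e^(0.2765) = 1.318507
FV = $34,100.00 * 1.318507 = $44,961.09

$44,961.09


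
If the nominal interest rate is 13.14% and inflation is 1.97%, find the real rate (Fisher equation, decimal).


Formula: (1 + r_real) = (1 + r_nom) / (1 + inflation)
Substituting: (1 + r_real) = 1.1314 / 1.0197
(1 + r_real) = 1.109542
r_real = 1.109542 - 1 = 0.109542

0.109542


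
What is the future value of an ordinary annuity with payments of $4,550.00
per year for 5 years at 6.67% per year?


Formula: FV = PMT * ((1+r)^n - 1) / r
Growth factor: (1 + 0.0667)^5 = 1.381057
Numerator: 1.381057 - 1 = 0.381057
FV = $4,550.00 * 0.381057 / 0.0667 = $25,994.12

$25,994.12


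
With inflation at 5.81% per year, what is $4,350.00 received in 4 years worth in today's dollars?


Formula: Real value = nominal / (1 + inflation)^years
Price level: (1 + 0.0581)^4 = 1.25345
Real value = $4,350.00 / 1.25345 = $3,470.42

$3,470.42


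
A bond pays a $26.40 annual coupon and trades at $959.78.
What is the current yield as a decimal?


Formula: Current yield = annual coupon / price
Substituting: CY = $26.40 / $959.78
CY = 0.027506

0.027506


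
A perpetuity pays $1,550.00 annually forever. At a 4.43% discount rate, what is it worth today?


Formula: PV = C / r
Substituting: PV = $1,550.00 / 0.0443
PV = $34,988.71

$34,988.71


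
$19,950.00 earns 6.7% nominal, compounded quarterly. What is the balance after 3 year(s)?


Formula: FV = P * (1 + r/m)^(m*t)
Period rate: r/m = 0.067 / 4 = 0.01675
Total periods: m*t = 4 * 3 = 12
Growth factor: (1 + 0.01675)^12 = 1.220591
FV = $19,950.00 * 1.220591 = $24,350.79

$24,350.79


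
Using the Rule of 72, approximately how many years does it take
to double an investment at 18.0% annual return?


Formula: Years ≈ 72 / r
Substituting: Years ≈ 72 / 18.0
Years ≈ 4.0

4.0 years


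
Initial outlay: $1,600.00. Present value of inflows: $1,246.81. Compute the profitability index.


Formula: PI = PV(cash flows) / initial investment
Substituting: PI = $1,246.81 / $1,600.00
PI = 0.7793

0.7793


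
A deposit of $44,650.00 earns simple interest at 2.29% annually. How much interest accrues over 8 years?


Formula: I = P * r * t
Substituting: I = $44,650.00 * 0.0229 * 8
Step: I = $44,650.00 * 0.1832
I = $8,179.88

$8,179.88


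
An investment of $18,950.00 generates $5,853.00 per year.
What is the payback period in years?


Formula: Payback = investment / annual cash flow
Substituting: Payback = $18,950.00 / $5,853.00
Payback = 3.2377 years

3.2377 years


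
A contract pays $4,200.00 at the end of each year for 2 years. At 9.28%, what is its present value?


Formula: PV = PMT * (1 - (1+r)^(-n)) / r
Discount factor: (1 + 0.0928)^(-2) = 0.837372
Bracket: 1 - 0.837372 = 0.162628
PV = $4,200.00 * 0.162628 / 0.0928 = $7,360.30

$7,360.30


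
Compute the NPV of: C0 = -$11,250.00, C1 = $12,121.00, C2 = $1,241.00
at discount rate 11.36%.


Formula: NPV = C0 + C1/(1+r) + C2/(1+r)^2
Discount C1: $12,121.00 / (1 + 0.1136) = $10,884.52
Discount C2: $1,241.00 / (1 + 0.1136)^2 = $1,000.72
NPV = -$11,250.00 + $10,884.52 + $1,000.72 = $635.24

$635.24


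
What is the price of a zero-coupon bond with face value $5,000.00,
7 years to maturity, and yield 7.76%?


Formula: Price = FV / (1 + r)^n
Substituting: Price = $5,000.00 / (1 + 0.0776)^7
Discount factor: (1.0776)^7 = 1.687342
Price = $5,000.00 / 1.687342 = $2,963.24

$2,963.24


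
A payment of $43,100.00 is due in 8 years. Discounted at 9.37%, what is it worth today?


Formula: PV = FV / (1 + r)^n
Substituting: PV = $43,100.00 / (1 + 0.0937)^8
Discount factor: (1.0937)^8 = 2.04732
PV = $43,100.00 / 2.04732 = $21,051.91

$21,051.91


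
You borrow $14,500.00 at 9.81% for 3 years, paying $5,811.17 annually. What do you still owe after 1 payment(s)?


Formula: Balance = PV*(1+r)^k - PMT*((1+r)^k - 1)/r
Growth: (1 + 0.0981)^1 = 1.0981
Accumulated factor: ((1+r)^k - 1)/r = 1.0
Balance = $14,500.00 * 1.0981 - $5,811.17 * 1.0
Balance = $10,111.28

$10,111.28


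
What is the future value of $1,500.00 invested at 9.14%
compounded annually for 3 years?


Formula: FV = P * (1 + r)^n
Substituting: FV = $1,500.00 * (1 + 0.0914)^3
Growth factor: (1.0914)^3 = 1.300025
FV = $1,500.00 * 1.300025 = $1,950.04

$1,950.04


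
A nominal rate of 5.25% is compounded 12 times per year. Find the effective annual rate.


Formula: EAR = (1 + r/m)^m - 1
Period rate: r/m = 0.0525 / 12 = 0.004375
Compounding: (1 + 0.004375)^12 = 1.053782
EAR = 1.053782 - 1 = 0.053782

0.053782


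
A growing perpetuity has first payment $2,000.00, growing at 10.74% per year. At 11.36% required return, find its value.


Formula: PV = C / (r - g)
Spread: r - g = 0.1136 - 0.1074 = 0.0062
Substituting: PV = $2,000.00 / 0.0062
PV = $322,580.65

$322,580.65


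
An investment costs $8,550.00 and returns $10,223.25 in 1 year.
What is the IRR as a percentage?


Formula: IRR = C1/C0 - 1
Substituting: IRR = $10,223.25 / $8,550.00 - 1
Ratio: 1.195702 - 1 = 0.195702
IRR = 19.5702%

19.5702%


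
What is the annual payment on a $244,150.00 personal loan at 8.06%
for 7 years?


Formula: PMT = PV * r / (1 - (1+r)^(-n))
Denominator: 1 - (1 + 0.0806)^(-7) = 0.418774
Numerator: $244,150.00 * 0.0806 = 19678.49
PMT = 19678.49 / 0.418774 = $46,990.75

$46,990.75


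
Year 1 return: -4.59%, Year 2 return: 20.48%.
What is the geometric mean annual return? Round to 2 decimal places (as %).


Formula: Geometric mean = ((1+r1)*(1+r2))^(1/2) - 1
Product: (1 + -0.0459) * (1 + 0.2048) = 0.9541 * 1.2048 = 1.1495
Square root: 1.1495^0.5 = 1.072147
Geometric mean = 1.072147 - 1 = 0.072147
As percentage: 7.21%

7.21%


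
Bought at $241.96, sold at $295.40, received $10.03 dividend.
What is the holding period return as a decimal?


Formula: HPR = (P1 - P0 + D) / P0
Gain: $295.40 - $241.96 + $10.03 = $63.47
HPR = $63.47 / $241.96 = 0.2623

0.2623


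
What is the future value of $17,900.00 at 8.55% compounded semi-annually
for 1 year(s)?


Formula: FV = P * (1 + r/m)^(m*t)
Period rate: r/m = 0.0855 / 2 = 0.04275
Total periods: m*t = 2 * 1 = 2
Growth factor: (1 + 0.04275)^2 = 1.087328
FV = $17,900.00 * 1.087328 = $19,463.16

$19,463.16


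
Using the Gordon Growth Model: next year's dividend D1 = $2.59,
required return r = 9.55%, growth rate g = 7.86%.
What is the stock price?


Formula: P = D1 / (r - g)
Spread: r - g = 0.0955 - 0.0786 = 0.0169
Substituting: P = $2.59 / 0.0169
P = $153.25

$153.25


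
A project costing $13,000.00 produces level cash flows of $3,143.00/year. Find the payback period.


Formula: Payback = investment / annual cash flow
Substituting: Payback = $13,000.00 / $3,143.00
Payback = 4.1362 years

4.1362 years


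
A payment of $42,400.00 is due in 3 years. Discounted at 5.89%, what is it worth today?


Formula: PV = FV / (1 + r)^n
Substituting: PV = $42,400.00 / (1 + 0.0589)^3
Discount factor: (1.0589)^3 = 1.187312
PV = $42,400.00 / 1.187312 = $35,710.92

$35,710.92


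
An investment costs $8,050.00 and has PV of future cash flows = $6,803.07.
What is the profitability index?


Formula: PI = PV(cash flows) / initial investment
Substituting: PI = $6,803.07 / $8,050.00
PI = 0.8451

0.8451


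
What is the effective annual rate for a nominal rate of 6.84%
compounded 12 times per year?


Formula: EAR = (1 + r/m)^m - 1
Period rate: r/m = 0.0684 / 12 = 0.0057
Compounding: (1 + 0.0057)^12 = 1.070586
EAR = 1.070586 - 1 = 0.070586

0.070586


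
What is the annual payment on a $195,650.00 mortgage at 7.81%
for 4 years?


Formula: PMT = PV * r / (1 - (1+r)^(-n))
Denominator: 1 - (1 + 0.0781)^(-4) = 0.259775
Numerator: $195,650.00 * 0.0781 = 15280.265
PMT = 15280.265 / 0.259775 = $58,821.18

$58,821.18


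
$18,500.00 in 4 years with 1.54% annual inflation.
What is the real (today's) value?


Formula: Real value = nominal / (1 + inflation)^years
Price level: (1 + 0.0154)^4 = 1.063038
Real value = $18,500.00 / 1.063038 = $17,402.96

$17,402.96


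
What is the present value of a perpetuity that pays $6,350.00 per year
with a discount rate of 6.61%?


Formula: PV = C / r
Substituting: PV = $6,350.00 / 0.0661
PV = $96,066.57

$96,066.57


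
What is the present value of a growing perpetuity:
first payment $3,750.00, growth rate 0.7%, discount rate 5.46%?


Formula: PV = C / (r - g)
Spread: r - g = 0.0546 - 0.007 = 0.0476
Substituting: PV = $3,750.00 / 0.0476
PV = $78,781.51

$78,781.51


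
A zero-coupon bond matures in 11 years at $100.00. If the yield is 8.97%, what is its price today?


Formula: Price = FV / (1 + r)^n
Substituting: Price = $100.00 / (1 + 0.0897)^11
Discount factor: (1.0897)^11 = 2.572625
Price = $100.00 / 2.572625 = $38.87

$38.87


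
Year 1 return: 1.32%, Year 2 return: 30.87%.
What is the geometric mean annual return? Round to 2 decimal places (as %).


Formula: Geometric mean = ((1+r1)*(1+r2))^(1/2) - 1
Product: (1 + 0.0132) * (1 + 0.3087) = 1.0132 * 1.3087 = 1.325975
Square root: 1.325975^0.5 = 1.15151
Geometric mean = 1.15151 - 1 = 0.15151
As percentage: 15.15%

15.15%


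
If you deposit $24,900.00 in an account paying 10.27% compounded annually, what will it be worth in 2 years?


Formula: FV = P * (1 + r)^n
Substituting: FV = $24,900.00 * (1 + 0.1027)^2
Growth factor: (1.1027)^2 = 1.215947
FV = $24,900.00 * 1.215947 = $30,277.09

$30,277.09


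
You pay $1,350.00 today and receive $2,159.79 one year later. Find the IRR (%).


Formula: IRR = C1/C0 - 1
Substituting: IRR = $2,159.79 / $1,350.00 - 1
Ratio: 1.599844 - 1 = 0.599844
IRR = 59.9844%

59.9844%


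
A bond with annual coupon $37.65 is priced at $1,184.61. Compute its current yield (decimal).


Formula: Current yield = annual coupon / price
Substituting: CY = $37.65 / $1,184.61
CY = 0.031783

0.031783


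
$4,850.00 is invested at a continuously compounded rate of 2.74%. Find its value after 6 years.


Formula: FV = P * e^(r*t)
Exponent: r*t = 0.0274 * 6 = 0.1644
e^(0.1644) = 1.178686
FV = $4,850.00 * 1.178686 = $5,716.63

$5,716.63


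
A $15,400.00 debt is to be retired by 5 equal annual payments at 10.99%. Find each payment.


Formula: PMT = PV * r / (1 - (1+r)^(-n))
Denominator: 1 - (1 + 0.1099)^(-5) = 0.406281
Numerator: $15,400.00 * 0.1099 = 1692.46
PMT = 1692.46 / 0.406281 = $4,165.73

$4,165.73


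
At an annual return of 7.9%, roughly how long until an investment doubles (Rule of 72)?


Formula: Years ≈ 72 / r
Substituting: Years ≈ 72 / 7.9
Years ≈ 9.1

9.1 years


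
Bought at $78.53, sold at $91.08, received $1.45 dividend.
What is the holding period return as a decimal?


Formula: HPR = (P1 - P0 + D) / P0
Gain: $91.08 - $78.53 + $1.45 = $14.00
HPR = $14.00 / $78.53 = 0.1783

0.1783


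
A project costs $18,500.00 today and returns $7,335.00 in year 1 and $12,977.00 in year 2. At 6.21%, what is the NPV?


Formula: NPV = C0 + C1/(1+r) + C2/(1+r)^2
Discount C1: $7,335.00 / (1 + 0.0621) = $6,906.13
Discount C2: $12,977.00 / (1 + 0.0621)^2 = $11,503.86
NPV = -$18,500.00 + $6,906.13 + $11,503.86 = -$90.01

-$90.01


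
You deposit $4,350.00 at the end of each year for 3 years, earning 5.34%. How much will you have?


Formula: FV = PMT * ((1+r)^n - 1) / r
Growth factor: (1 + 0.0534)^3 = 1.168907
Numerator: 1.168907 - 1 = 0.168907
FV = $4,350.00 * 0.168907 / 0.0534 = $13,759.27

$13,759.27


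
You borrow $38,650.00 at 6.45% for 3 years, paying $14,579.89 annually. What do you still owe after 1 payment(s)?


Formula: Balance = PV*(1+r)^k - PMT*((1+r)^k - 1)/r
Growth: (1 + 0.0645)^1 = 1.0645
Accumulated factor: ((1+r)^k - 1)/r = 1.0
Balance = $38,650.00 * 1.0645 - $14,579.89 * 1.0
Balance = $26,563.04

$26,563.04


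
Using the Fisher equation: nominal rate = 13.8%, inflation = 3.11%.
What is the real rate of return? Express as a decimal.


Formula: (1 + r_real) = (1 + r_nom) / (1 + inflation)
Substituting: (1 + r_real) = 1.138 / 1.0311
(1 + r_real) = 1.103676
r_real = 1.103676 - 1 = 0.103676

0.103676


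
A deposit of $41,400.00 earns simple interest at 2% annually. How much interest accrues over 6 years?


Formula: I = P * r * t
Substituting: I = $41,400.00 * 0.02 * 6
Step: I = $41,400.00 * 0.12
I = $4,968.00

$4,968.00


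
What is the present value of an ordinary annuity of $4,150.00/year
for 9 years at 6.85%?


Formula: PV = PMT * (1 - (1+r)^(-n)) / r
Discount factor: (1 + 0.0685)^(-9) = 0.550845
Bracket: 1 - 0.550845 = 0.449155
PV = $4,150.00 * 0.449155 / 0.0685 = $27,211.59

$27,211.59


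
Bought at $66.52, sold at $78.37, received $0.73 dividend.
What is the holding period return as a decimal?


Formula: HPR = (P1 - P0 + D) / P0
Gain: $78.37 - $66.52 + $0.73 = $12.58
HPR = $12.58 / $66.52 = 0.1891

0.1891


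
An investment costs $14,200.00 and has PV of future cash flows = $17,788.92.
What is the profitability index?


Formula: PI = PV(cash flows) / initial investment
Substituting: PI = $17,788.92 / $14,200.00
PI = 1.2527

1.2527


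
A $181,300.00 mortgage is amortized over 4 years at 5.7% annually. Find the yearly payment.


Formula: PMT = PV * r / (1 - (1+r)^(-n))
Denominator: 1 - (1 + 0.057)^(-4) = 0.198875
Numerator: $181,300.00 * 0.057 = 10334.1
PMT = 10334.1 / 0.198875 = $51,962.68

$51,962.68


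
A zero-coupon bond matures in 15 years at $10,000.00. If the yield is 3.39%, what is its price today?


Formula: Price = FV / (1 + r)^n
Substituting: Price = $10,000.00 / (1 + 0.0339)^15
Discount factor: (1.0339)^15 = 1.648838
Price = $10,000.00 / 1.648838 = $6,064.88

$6,064.88


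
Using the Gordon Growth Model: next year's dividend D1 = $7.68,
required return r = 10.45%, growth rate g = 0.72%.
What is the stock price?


Formula: P = D1 / (r - g)
Spread: r - g = 0.1045 - 0.0072 = 0.0973
Substituting: P = $7.68 / 0.0973
P = $78.93

$78.93


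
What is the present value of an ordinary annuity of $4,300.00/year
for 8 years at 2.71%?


Formula: PV = PMT * (1 - (1+r)^(-n)) / r
Discount factor: (1 + 0.0271)^(-8) = 0.807418
Bracket: 1 - 0.807418 = 0.192582
PV = $4,300.00 * 0.192582 / 0.0271 = $30,557.37

$30,557.37


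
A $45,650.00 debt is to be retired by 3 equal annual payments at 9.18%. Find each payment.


Formula: PMT = PV * r / (1 - (1+r)^(-n))
Denominator: 1 - (1 + 0.0918)^(-3) = 0.231629
Numerator: $45,650.00 * 0.0918 = 4190.67
PMT = 4190.67 / 0.231629 = $18,092.13

$18,092.13


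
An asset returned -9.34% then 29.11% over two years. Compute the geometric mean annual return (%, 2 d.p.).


Formula: Geometric mean = ((1+r1)*(1+r2))^(1/2) - 1
Product: (1 + -0.0934) * (1 + 0.2911) = 0.9066 * 1.2911 = 1.170511
Square root: 1.170511^0.5 = 1.081902
Geometric mean = 1.081902 - 1 = 0.081902
As percentage: 8.19%

8.19%


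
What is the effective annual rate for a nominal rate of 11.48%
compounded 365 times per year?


Formula: EAR = (1 + r/m)^m - 1
Period rate: r/m = 0.1148 / 365 = 0.000315
Compounding: (1 + 0.000315)^365 = 1.121629
EAR = 1.121629 - 1 = 0.121629

0.121629


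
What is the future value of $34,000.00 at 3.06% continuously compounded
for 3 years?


Formula: FV = P * e^(r*t)
Exponent: r*t = 0.0306 * 3 = 0.0918
e^(0.0918) = 1.096146
FV = $34,000.00 * 1.096146 = $37,268.95

$37,268.95


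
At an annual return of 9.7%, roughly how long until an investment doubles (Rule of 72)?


Formula: Years ≈ 72 / r
Substituting: Years ≈ 72 / 9.7
Years ≈ 7.4

7.4 years


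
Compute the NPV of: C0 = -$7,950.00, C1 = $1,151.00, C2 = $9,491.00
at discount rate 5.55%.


Formula: NPV = C0 + C1/(1+r) + C2/(1+r)^2
Discount C1: $1,151.00 / (1 + 0.0555) = $1,090.48
Discount C2: $9,491.00 / (1 + 0.0555)^2 = $8,519.13
NPV = -$7,950.00 + $1,090.48 + $8,519.13 = $1,659.61

$1,659.61


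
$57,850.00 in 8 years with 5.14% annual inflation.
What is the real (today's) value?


Formula: Real value = nominal / (1 + inflation)^years
Price level: (1 + 0.0514)^8 = 1.493289
Real value = $57,850.00 / 1.493289 = $38,740.00

$38,740.00


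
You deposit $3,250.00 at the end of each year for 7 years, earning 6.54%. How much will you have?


Formula: FV = PMT * ((1+r)^n - 1) / r
Growth factor: (1 + 0.0654)^7 = 1.558077
Numerator: 1.558077 - 1 = 0.558077
FV = $3,250.00 * 0.558077 / 0.0654 = $27,733.17

$27,733.17


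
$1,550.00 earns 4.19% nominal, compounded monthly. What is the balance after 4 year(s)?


Formula: FV = P * (1 + r/m)^(m*t)
Period rate: r/m = 0.0419 / 12 = 0.003492
Total periods: m*t = 12 * 4 = 48
Growth factor: (1 + 0.003492)^48 = 1.182118
FV = $1,550.00 * 1.182118 = $1,832.28

$1,832.28


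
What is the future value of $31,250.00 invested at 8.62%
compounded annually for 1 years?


Formula: FV = P * (1 + r)^n
Substituting: FV = $31,250.00 * (1 + 0.0862)^1
Growth factor: (1.0862)^1 = 1.0862
FV = $31,250.00 * 1.0862 = $33,943.75

$33,943.75


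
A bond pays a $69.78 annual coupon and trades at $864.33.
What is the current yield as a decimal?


Formula: Current yield = annual coupon / price
Substituting: CY = $69.78 / $864.33
CY = 0.080733

0.080733


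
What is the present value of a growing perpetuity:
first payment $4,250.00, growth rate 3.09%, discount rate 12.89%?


Formula: PV = C / (r - g)
Spread: r - g = 0.1289 - 0.0309 = 0.098
Substituting: PV = $4,250.00 / 0.098
PV = $43,367.35

$43,367.35


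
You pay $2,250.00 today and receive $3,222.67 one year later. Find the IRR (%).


Formula: IRR = C1/C0 - 1
Substituting: IRR = $3,222.67 / $2,250.00 - 1
Ratio: 1.432298 - 1 = 0.432298
IRR = 43.2298%

43.2298%


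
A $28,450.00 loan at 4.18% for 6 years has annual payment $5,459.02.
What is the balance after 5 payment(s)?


Formula: Balance = PV*(1+r)^k - PMT*((1+r)^k - 1)/r
Growth: (1 + 0.0418)^5 = 1.227218
Accumulated factor: ((1+r)^k - 1)/r = 5.435841
Balance = $28,450.00 * 1.227218 - $5,459.02 * 5.435841
Balance = $5,239.99

$5,239.99


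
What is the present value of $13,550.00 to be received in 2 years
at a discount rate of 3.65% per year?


Formula: PV = FV / (1 + r)^n
Substituting: PV = $13,550.00 / (1 + 0.0365)^2
Discount factor: (1.0365)^2 = 1.074332
PV = $13,550.00 / 1.074332 = $12,612.49

$12,612.49


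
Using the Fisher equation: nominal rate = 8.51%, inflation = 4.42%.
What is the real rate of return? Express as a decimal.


Formula: (1 + r_real) = (1 + r_nom) / (1 + inflation)
Substituting: (1 + r_real) = 1.0851 / 1.0442
(1 + r_real) = 1.039169
r_real = 1.039169 - 1 = 0.039169

0.039169


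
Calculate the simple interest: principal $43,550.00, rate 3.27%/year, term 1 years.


Formula: I = P * r * t
Substituting: I = $43,550.00 * 0.0327 * 1
Step: I = $43,550.00 * 0.0327
I = $1,424.09

$1,424.09


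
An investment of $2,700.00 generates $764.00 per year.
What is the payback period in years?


Formula: Payback = investment / annual cash flow
Substituting: Payback = $2,700.00 / $764.00
Payback = 3.534 years

3.534 years


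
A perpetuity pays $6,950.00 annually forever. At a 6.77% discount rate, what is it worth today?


Formula: PV = C / r
Substituting: PV = $6,950.00 / 0.0677
PV = $102,658.79

$102,658.79


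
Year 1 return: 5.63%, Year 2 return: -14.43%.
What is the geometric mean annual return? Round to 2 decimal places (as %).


Formula: Geometric mean = ((1+r1)*(1+r2))^(1/2) - 1
Product: (1 + 0.0563) * (1 + -0.1443) = 1.0563 * 0.8557 = 0.903876
Square root: 0.903876^0.5 = 0.950724
Geometric mean = 0.950724 - 1 = -0.049276
As percentage: -4.93%

-4.93%


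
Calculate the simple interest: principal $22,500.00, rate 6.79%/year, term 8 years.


Formula: I = P * r * t
Substituting: I = $22,500.00 * 0.0679 * 8
Step: I = $22,500.00 * 0.5432
I = $12,222.00

$12,222.00


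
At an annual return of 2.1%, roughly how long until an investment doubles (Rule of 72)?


Formula: Years ≈ 72 / r
Substituting: Years ≈ 72 / 2.1
Years ≈ 34.3

34.3 years


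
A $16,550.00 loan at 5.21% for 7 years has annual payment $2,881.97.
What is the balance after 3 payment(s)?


Formula: Balance = PV*(1+r)^k - PMT*((1+r)^k - 1)/r
Growth: (1 + 0.0521)^3 = 1.164585
Accumulated factor: ((1+r)^k - 1)/r = 3.159014
Balance = $16,550.00 * 1.164585 - $2,881.97 * 3.159014
Balance = $10,169.69

$10,169.69


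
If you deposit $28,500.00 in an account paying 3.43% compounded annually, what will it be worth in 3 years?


Formula: FV = P * (1 + r)^n
Substituting: FV = $28,500.00 * (1 + 0.0343)^3
Growth factor: (1.0343)^3 = 1.10647
FV = $28,500.00 * 1.10647 = $31,534.39

$31,534.39


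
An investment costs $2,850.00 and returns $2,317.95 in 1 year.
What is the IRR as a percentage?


Formula: IRR = C1/C0 - 1
Substituting: IRR = $2,317.95 / $2,850.00 - 1
Ratio: 0.813316 - 1 = -0.186684
IRR = -18.6684%

-18.6684%


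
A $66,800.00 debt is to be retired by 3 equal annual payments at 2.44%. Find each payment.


Formula: PMT = PV * r / (1 - (1+r)^(-n))
Denominator: 1 - (1 + 0.0244)^(-3) = 0.069768
Numerator: $66,800.00 * 0.0244 = 1629.92
PMT = 1629.92 / 0.069768 = $23,362.01

$23,362.01
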